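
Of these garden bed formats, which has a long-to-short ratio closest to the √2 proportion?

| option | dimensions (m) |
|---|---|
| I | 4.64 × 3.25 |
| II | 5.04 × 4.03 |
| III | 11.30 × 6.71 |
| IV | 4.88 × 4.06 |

I

Ratios (long/short): I ≈ 1.428; II ≈ 1.251; III ≈ 1.684; IV ≈ 1.202.
root-2 ≈ 1.414; option I is nearest (Δ 0.014).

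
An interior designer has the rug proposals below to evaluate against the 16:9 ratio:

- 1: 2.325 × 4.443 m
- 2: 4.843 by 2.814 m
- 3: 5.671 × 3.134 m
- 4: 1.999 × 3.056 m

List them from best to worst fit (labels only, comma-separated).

3, 2, 1, 4

Ratios: 1 = 4.443 / 2.325 ≈ 1.911; 2 = 4.843 / 2.814 ≈ 1.721; 3 = 5.671 / 3.134 ≈ 1.810; 4 = 3.056 / 1.999 ≈ 1.529.
|Δ from 1.778|: 1 0.133; 2 0.057; 3 0.032; 4 0.249.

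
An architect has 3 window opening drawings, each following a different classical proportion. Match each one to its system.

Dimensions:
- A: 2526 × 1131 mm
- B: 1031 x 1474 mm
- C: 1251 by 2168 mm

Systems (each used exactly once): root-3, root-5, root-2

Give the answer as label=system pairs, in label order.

Ratios: A ≈ 2.233; B ≈ 1.430; C ≈ 1.733.
Targets: root-3 ≈ 1.732; root-5 ≈ 2.236; root-2 ≈ 1.414.

A=root-5, B=root-2, C=root-3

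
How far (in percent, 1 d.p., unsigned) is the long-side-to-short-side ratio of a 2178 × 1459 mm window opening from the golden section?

7.7%

Ratio = 2178 / 1459 ≈ 1.4928.
Ideal golden ratio ≈ 1.6180. |1.4928 − 1.6180| / 1.6180 ≈ 7.74% → 7.7%.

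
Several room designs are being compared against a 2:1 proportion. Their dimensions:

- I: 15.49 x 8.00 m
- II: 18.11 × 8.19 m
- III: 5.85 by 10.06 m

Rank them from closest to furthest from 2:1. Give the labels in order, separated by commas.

I, II, III

I: 15.49/8.00 ≈ 1.936 → |1.936 − 2.000| = 0.064
II: 18.11/8.19 ≈ 2.211 → |2.211 − 2.000| = 0.211
III: 10.06/5.85 ≈ 1.720 → |1.720 − 2.000| = 0.280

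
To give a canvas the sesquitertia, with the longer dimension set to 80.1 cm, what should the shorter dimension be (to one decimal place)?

4:3 ≈ 1.33333.
Shorter side = 80.1 ÷ 1.33333 ≈ 60.075 → 60.1 cm.

60.1 cm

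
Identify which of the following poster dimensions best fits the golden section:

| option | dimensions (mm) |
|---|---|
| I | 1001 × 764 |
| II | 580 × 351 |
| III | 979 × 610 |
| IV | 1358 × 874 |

III

Target golden ratio ≈ 1.618.
I: 1.310 (Δ0.308)  II: 1.652 (Δ0.034)  III: 1.605 (Δ0.013)  IV: 1.554 (Δ0.064)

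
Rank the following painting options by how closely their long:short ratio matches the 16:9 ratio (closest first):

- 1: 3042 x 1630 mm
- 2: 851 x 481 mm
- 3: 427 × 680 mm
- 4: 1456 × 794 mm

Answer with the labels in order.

2, 4, 1, 3

1: 3042/1630 ≈ 1.866 → |1.866 − 1.778| = 0.088
2: 851/481 ≈ 1.769 → |1.769 − 1.778| = 0.009
3: 680/427 ≈ 1.593 → |1.593 − 1.778| = 0.185
4: 1456/794 ≈ 1.834 → |1.834 − 1.778| = 0.056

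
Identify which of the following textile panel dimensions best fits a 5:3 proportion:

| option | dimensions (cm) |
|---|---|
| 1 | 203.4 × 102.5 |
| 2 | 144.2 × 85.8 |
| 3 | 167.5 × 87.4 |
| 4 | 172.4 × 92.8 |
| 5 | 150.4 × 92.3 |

2

Target 5:3 ≈ 1.667.
1: 1.984 (Δ0.317)  2: 1.681 (Δ0.014)  3: 1.916 (Δ0.249)  4: 1.858 (Δ0.191)  5: 1.629 (Δ0.038)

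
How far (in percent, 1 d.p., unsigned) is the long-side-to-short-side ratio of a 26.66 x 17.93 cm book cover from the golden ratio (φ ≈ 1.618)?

8.1%

Ratio = 26.66 / 17.93 ≈ 1.4869.
Ideal golden ratio ≈ 1.6180. |1.4869 − 1.6180| / 1.6180 ≈ 8.10% → 8.1%.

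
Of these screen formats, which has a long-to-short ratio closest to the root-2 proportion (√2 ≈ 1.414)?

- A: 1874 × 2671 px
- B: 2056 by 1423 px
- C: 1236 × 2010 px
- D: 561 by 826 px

A

Ratios (long/short): A ≈ 1.425; B ≈ 1.445; C ≈ 1.626; D ≈ 1.472.
root-2 ≈ 1.414; option A is nearest (Δ 0.011).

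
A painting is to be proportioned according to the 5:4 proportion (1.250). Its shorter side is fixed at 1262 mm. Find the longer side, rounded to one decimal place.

5:4 = 1.25000.
Longer side = 1262 × 1.25000 ≈ 1577.500 → 1577.5 mm.

1577.5 mm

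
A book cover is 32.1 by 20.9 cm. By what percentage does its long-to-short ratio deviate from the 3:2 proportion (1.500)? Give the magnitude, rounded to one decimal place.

2.4%

Ratio = 32.1 / 20.9 ≈ 1.5359.
Ideal 3:2 = 1.5000. |1.5359 − 1.5000| / 1.5000 ≈ 2.39% → 2.4%.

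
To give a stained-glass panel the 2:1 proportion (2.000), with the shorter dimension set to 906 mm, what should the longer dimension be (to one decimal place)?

1812.0 mm

2:1 = 2.00000.
Longer side = 906 × 2.00000 ≈ 1812.000 → 1812.0 mm.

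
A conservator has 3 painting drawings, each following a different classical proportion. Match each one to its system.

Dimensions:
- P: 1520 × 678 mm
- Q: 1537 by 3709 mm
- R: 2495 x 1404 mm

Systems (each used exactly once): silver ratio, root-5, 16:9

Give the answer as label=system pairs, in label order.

P = 1520/678 ≈ 2.242 → root-5 (2.236)
Q = 3709/1537 ≈ 2.413 → silver ratio (2.414)
R = 2495/1404 ≈ 1.777 → 16:9 (1.778)

P=root-5, Q=silver ratio, R=16:9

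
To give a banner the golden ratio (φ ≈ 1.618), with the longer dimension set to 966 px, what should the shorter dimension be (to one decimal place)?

597.0 px

golden ratio ≈ 1.61803.
Shorter side = 966 ÷ 1.61803 ≈ 597.022 → 597.0 px.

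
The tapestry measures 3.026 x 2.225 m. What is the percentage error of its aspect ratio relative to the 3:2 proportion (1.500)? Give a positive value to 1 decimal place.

Ratio = 3.026 / 2.225 ≈ 1.3600.
Ideal 3:2 = 1.5000. |1.3600 − 1.5000| / 1.5000 ≈ 9.33% → 9.3%.

9.3%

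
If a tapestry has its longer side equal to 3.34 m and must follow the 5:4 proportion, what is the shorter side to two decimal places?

5:4 = 1.25000.
Shorter side = 3.34 ÷ 1.25000 ≈ 2.6720 → 2.67 m.

2.67 m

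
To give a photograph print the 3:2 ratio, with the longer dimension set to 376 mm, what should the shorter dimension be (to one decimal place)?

3:2 = 1.50000.
Shorter side = 376 ÷ 1.50000 ≈ 250.667 → 250.7 mm.

250.7 mm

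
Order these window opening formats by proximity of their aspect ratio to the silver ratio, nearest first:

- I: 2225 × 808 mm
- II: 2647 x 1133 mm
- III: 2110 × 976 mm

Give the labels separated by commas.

II, III, I

I: 2225/808 ≈ 2.754 → |2.754 − 2.414| = 0.340
II: 2647/1133 ≈ 2.336 → |2.336 − 2.414| = 0.078
III: 2110/976 ≈ 2.162 → |2.162 − 2.414| = 0.252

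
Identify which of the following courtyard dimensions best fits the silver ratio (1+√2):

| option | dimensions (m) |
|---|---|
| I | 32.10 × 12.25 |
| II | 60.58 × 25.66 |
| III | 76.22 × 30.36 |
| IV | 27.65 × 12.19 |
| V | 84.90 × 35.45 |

Ratios (long/short): I ≈ 2.620; II ≈ 2.361; III ≈ 2.511; IV ≈ 2.268; V ≈ 2.395.
silver ratio ≈ 2.414; option V is nearest (Δ 0.019).

V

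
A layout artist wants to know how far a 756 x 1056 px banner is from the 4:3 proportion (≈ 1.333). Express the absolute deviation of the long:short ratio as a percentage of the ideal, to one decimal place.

4.8%

Ratio = 1056 / 756 ≈ 1.3968.
Ideal 4:3 ≈ 1.3333. |1.3968 − 1.3333| / 1.3333 ≈ 4.76% → 4.8%.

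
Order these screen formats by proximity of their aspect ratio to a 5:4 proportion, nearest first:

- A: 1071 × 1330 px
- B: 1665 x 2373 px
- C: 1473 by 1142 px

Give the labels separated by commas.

Ratios: A = 1330 / 1071 ≈ 1.242; B = 2373 / 1665 ≈ 1.425; C = 1473 / 1142 ≈ 1.290.
|Δ from 1.250|: A 0.008; B 0.175; C 0.040.

A, C, B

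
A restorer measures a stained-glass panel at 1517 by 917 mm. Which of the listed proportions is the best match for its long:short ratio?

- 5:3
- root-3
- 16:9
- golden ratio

Ratio = 1517 / 917 ≈ 1.654.
Distances: 5:3 1.667 (Δ 0.013); root-3 1.732 (Δ 0.078); 16:9 1.778 (Δ 0.124); golden ratio 1.618 (Δ 0.036).

5:3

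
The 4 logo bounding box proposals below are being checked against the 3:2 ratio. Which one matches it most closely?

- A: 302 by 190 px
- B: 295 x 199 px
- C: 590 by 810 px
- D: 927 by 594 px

Target 3:2 ≈ 1.500.
A: 1.589 (Δ0.089)  B: 1.482 (Δ0.018)  C: 1.373 (Δ0.127)  D: 1.561 (Δ0.061)

B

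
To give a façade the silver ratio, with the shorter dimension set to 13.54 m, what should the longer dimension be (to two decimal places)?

silver ratio ≈ 2.41421.
Longer side = 13.54 × 2.41421 ≈ 32.6884 → 32.69 m.

32.69 m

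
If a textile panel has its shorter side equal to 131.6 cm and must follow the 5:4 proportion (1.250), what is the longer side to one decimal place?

164.5 cm

5:4 = 1.25000.
Longer side = 131.6 × 1.25000 ≈ 164.500 → 164.5 cm.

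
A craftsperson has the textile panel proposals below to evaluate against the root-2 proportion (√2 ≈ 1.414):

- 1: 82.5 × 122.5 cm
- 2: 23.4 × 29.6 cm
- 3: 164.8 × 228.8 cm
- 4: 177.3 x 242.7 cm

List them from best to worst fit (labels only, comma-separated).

3, 4, 1, 2

Ratios: 1 = 122.5 / 82.5 ≈ 1.485; 2 = 29.6 / 23.4 ≈ 1.265; 3 = 228.8 / 164.8 ≈ 1.388; 4 = 242.7 / 177.3 ≈ 1.369.
|Δ from 1.414|: 1 0.071; 2 0.149; 3 0.026; 4 0.045.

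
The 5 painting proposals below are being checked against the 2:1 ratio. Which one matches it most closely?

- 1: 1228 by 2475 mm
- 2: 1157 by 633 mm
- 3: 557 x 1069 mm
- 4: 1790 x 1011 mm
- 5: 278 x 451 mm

Ratios (long/short): 1 ≈ 2.015; 2 ≈ 1.828; 3 ≈ 1.919; 4 ≈ 1.771; 5 ≈ 1.622.
2:1 ≈ 2.000; option 1 is nearest (Δ 0.015).

1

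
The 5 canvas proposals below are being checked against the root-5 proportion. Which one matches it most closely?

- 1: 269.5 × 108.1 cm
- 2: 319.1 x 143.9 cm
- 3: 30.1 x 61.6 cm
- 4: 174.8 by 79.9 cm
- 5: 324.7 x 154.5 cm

Ratios (long/short): 1 ≈ 2.493; 2 ≈ 2.218; 3 ≈ 2.047; 4 ≈ 2.188; 5 ≈ 2.102.
root-5 ≈ 2.236; option 2 is nearest (Δ 0.018).

2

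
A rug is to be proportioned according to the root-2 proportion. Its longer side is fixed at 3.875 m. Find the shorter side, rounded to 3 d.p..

2.740 m

root-2 ≈ 1.41421.
Shorter side = 3.875 ÷ 1.41421 ≈ 2.74005 → 2.740 m.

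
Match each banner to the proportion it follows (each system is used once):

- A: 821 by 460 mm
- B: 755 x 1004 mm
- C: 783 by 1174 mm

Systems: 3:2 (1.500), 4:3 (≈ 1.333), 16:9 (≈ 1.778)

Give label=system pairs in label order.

Ratios: A ≈ 1.785; B ≈ 1.330; C ≈ 1.499.
Targets: 3:2 ≈ 1.500; 4:3 ≈ 1.333; 16:9 ≈ 1.778.

A=16:9, B=4:3, C=3:2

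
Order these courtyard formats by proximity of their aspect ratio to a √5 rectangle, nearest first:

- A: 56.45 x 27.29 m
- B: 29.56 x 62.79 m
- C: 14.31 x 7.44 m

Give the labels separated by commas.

A: 56.45/27.29 ≈ 2.069 → |2.069 − 2.236| = 0.167
B: 62.79/29.56 ≈ 2.124 → |2.124 − 2.236| = 0.112
C: 14.31/7.44 ≈ 1.923 → |1.923 − 2.236| = 0.313

B, A, C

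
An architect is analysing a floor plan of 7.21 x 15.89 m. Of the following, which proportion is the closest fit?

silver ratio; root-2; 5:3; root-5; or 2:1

Ratio = 15.89 / 7.21 ≈ 2.204.
Distances: silver ratio 2.414 (Δ 0.210); root-2 1.414 (Δ 0.790); 5:3 1.667 (Δ 0.537); root-5 2.236 (Δ 0.032); 2:1 2.000 (Δ 0.204).

root-5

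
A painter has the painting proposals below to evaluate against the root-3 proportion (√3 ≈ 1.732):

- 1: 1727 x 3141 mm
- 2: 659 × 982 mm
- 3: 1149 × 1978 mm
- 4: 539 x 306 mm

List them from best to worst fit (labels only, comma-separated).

1: 3141/1727 ≈ 1.819 → |1.819 − 1.732| = 0.087
2: 982/659 ≈ 1.490 → |1.490 − 1.732| = 0.242
3: 1978/1149 ≈ 1.721 → |1.721 − 1.732| = 0.011
4: 539/306 ≈ 1.761 → |1.761 − 1.732| = 0.029

3, 4, 1, 2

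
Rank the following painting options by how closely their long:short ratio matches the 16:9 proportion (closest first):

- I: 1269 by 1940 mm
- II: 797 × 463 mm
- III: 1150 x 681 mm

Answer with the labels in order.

II, III, I

I: 1940/1269 ≈ 1.529 → |1.529 − 1.778| = 0.249
II: 797/463 ≈ 1.721 → |1.721 − 1.778| = 0.057
III: 1150/681 ≈ 1.689 → |1.689 − 1.778| = 0.089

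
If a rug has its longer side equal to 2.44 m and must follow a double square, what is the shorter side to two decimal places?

1.22 m

2:1 = 2.00000.
Shorter side = 2.44 ÷ 2.00000 ≈ 1.2200 → 1.22 m.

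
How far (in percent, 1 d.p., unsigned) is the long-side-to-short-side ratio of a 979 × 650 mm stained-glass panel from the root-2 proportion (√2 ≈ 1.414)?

6.5%

Ratio = 979 / 650 ≈ 1.5062.
Ideal root-2 ≈ 1.4142. |1.5062 − 1.4142| / 1.4142 ≈ 6.51% → 6.5%.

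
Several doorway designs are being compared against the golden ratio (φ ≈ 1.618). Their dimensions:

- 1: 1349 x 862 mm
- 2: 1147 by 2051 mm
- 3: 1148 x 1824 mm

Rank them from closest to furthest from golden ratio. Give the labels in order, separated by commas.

1: 1349/862 ≈ 1.565 → |1.565 − 1.618| = 0.053
2: 2051/1147 ≈ 1.788 → |1.788 − 1.618| = 0.170
3: 1824/1148 ≈ 1.589 → |1.589 − 1.618| = 0.029

3, 1, 2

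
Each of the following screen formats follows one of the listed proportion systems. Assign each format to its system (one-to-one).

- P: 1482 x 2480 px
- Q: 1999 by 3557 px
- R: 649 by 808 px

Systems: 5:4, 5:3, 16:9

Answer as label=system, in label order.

P=5:3, Q=16:9, R=5:4

Ratios: P ≈ 1.673; Q ≈ 1.779; R ≈ 1.245.
Targets: 5:4 ≈ 1.250; 5:3 ≈ 1.667; 16:9 ≈ 1.778.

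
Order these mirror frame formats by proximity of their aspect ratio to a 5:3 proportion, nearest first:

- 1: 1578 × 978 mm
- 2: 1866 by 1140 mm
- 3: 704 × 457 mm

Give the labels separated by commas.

1: 1578/978 ≈ 1.613 → |1.613 − 1.667| = 0.054
2: 1866/1140 ≈ 1.637 → |1.637 − 1.667| = 0.030
3: 704/457 ≈ 1.540 → |1.540 − 1.667| = 0.127

2, 1, 3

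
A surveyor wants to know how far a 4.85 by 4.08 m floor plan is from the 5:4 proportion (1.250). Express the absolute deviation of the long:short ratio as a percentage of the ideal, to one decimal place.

Ratio = 4.85 / 4.08 ≈ 1.1887.
Ideal 5:4 = 1.2500. |1.1887 − 1.2500| / 1.2500 ≈ 4.90% → 4.9%.

4.9%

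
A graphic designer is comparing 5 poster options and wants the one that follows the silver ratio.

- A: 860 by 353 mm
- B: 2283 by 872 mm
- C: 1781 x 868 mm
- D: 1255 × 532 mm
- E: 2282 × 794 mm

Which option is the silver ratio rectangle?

Ratios (long/short): A ≈ 2.436; B ≈ 2.618; C ≈ 2.052; D ≈ 2.359; E ≈ 2.874.
silver ratio ≈ 2.414; option A is nearest (Δ 0.022).

A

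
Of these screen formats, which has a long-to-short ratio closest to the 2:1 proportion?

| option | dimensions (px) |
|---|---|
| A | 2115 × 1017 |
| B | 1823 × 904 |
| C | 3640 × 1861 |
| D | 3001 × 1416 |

Target 2:1 ≈ 2.000.
A: 2.080 (Δ0.080)  B: 2.017 (Δ0.017)  C: 1.956 (Δ0.044)  D: 2.119 (Δ0.119)

B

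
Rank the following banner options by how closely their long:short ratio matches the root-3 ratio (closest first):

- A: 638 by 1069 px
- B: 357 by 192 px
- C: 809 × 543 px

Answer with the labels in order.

A, B, C

Ratios: A = 1069 / 638 ≈ 1.676; B = 357 / 192 ≈ 1.859; C = 809 / 543 ≈ 1.490.
|Δ from 1.732|: A 0.056; B 0.127; C 0.242.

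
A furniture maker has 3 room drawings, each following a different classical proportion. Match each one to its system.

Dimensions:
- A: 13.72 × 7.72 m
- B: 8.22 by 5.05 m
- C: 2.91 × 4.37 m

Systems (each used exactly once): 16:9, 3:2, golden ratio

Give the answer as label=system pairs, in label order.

A=16:9, B=golden ratio, C=3:2

Ratios: A ≈ 1.777; B ≈ 1.628; C ≈ 1.502.
Targets: 16:9 ≈ 1.778; 3:2 ≈ 1.500; golden ratio ≈ 1.618.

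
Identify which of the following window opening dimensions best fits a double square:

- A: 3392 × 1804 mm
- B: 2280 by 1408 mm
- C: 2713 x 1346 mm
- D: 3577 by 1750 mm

C

Ratios (long/short): A ≈ 1.880; B ≈ 1.619; C ≈ 2.016; D ≈ 2.044.
2:1 ≈ 2.000; option C is nearest (Δ 0.016).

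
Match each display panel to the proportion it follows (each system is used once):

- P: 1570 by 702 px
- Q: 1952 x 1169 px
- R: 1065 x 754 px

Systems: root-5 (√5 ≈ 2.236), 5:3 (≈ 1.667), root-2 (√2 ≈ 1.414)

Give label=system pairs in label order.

P=root-5, Q=5:3, R=root-2

Ratios: P ≈ 2.236; Q ≈ 1.670; R ≈ 1.412.
Targets: root-5 ≈ 2.236; 5:3 ≈ 1.667; root-2 ≈ 1.414.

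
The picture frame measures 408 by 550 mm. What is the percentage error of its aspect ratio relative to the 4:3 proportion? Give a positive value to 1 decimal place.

Ratio = 550 / 408 ≈ 1.3480.
Ideal 4:3 ≈ 1.3333. |1.3480 − 1.3333| / 1.3333 ≈ 1.10% → 1.1%.

1.1%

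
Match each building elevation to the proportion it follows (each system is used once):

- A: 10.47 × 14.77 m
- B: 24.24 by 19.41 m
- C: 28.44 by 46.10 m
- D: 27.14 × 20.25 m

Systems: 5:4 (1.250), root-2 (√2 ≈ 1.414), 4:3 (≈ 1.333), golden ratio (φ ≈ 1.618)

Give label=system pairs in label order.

A = 14.77/10.47 ≈ 1.411 → root-2 (1.414)
B = 24.24/19.41 ≈ 1.249 → 5:4 (1.250)
C = 46.10/28.44 ≈ 1.621 → golden ratio (1.618)
D = 27.14/20.25 ≈ 1.340 → 4:3 (1.333)

A=root-2, B=5:4, C=golden ratio, D=4:3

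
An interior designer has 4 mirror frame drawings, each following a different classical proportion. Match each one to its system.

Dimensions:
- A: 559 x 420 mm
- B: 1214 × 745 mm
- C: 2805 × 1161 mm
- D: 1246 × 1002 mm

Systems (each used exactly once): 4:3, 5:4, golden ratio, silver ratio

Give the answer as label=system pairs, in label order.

A=4:3, B=golden ratio, C=silver ratio, D=5:4

A = 559/420 ≈ 1.331 → 4:3 (1.333)
B = 1214/745 ≈ 1.630 → golden ratio (1.618)
C = 2805/1161 ≈ 2.416 → silver ratio (2.414)
D = 1246/1002 ≈ 1.244 → 5:4 (1.250)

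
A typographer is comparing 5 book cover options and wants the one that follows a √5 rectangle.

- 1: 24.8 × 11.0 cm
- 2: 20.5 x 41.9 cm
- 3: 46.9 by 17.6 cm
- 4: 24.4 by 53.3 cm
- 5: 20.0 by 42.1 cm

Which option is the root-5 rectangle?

Ratios (long/short): 1 ≈ 2.255; 2 ≈ 2.044; 3 ≈ 2.665; 4 ≈ 2.184; 5 ≈ 2.105.
root-5 ≈ 2.236; option 1 is nearest (Δ 0.019).

1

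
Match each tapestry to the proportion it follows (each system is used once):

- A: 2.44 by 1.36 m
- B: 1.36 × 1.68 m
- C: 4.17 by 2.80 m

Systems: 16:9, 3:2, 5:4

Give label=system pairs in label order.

A=16:9, B=5:4, C=3:2

Ratios: A ≈ 1.794; B ≈ 1.235; C ≈ 1.489.
Targets: 16:9 ≈ 1.778; 3:2 ≈ 1.500; 5:4 ≈ 1.250.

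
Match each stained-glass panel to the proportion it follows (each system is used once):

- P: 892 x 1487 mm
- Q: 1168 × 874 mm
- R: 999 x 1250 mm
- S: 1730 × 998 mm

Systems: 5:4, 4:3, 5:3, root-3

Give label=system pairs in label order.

P=5:3, Q=4:3, R=5:4, S=root-3

P = 1487/892 ≈ 1.667 → 5:3 (1.667)
Q = 1168/874 ≈ 1.336 → 4:3 (1.333)
R = 1250/999 ≈ 1.251 → 5:4 (1.250)
S = 1730/998 ≈ 1.733 → root-3 (1.732)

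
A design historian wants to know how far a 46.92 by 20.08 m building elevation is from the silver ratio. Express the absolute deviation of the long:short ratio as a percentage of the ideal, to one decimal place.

Ratio = 46.92 / 20.08 ≈ 2.3367.
Ideal silver ratio ≈ 2.4142. |2.3367 − 2.4142| / 2.4142 ≈ 3.21% → 3.2%.

3.2%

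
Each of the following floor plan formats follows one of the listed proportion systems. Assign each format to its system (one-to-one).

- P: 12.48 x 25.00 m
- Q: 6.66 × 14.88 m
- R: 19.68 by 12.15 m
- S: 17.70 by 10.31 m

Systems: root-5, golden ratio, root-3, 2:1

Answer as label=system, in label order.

P = 25.00/12.48 ≈ 2.003 → 2:1 (2.000)
Q = 14.88/6.66 ≈ 2.234 → root-5 (2.236)
R = 19.68/12.15 ≈ 1.620 → golden ratio (1.618)
S = 17.70/10.31 ≈ 1.717 → root-3 (1.732)

P=2:1, Q=root-5, R=golden ratio, S=root-3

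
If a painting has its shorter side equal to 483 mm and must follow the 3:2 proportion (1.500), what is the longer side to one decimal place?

3:2 = 1.50000.
Longer side = 483 × 1.50000 ≈ 724.500 → 724.5 mm.

724.5 mm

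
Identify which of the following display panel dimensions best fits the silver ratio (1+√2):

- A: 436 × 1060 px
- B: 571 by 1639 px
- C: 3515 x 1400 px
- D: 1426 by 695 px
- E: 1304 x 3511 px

A

Ratios (long/short): A ≈ 2.431; B ≈ 2.870; C ≈ 2.511; D ≈ 2.052; E ≈ 2.692.
silver ratio ≈ 2.414; option A is nearest (Δ 0.017).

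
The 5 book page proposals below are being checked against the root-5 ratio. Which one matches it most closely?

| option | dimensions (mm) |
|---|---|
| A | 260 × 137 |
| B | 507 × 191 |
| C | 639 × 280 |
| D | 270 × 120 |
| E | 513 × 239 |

Target root-5 ≈ 2.236.
A: 1.898 (Δ0.338)  B: 2.654 (Δ0.418)  C: 2.282 (Δ0.046)  D: 2.250 (Δ0.014)  E: 2.146 (Δ0.090)

D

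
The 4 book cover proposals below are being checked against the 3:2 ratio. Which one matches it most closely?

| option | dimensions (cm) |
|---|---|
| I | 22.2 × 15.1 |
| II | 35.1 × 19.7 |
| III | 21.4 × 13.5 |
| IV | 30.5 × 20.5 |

Ratios (long/short): I ≈ 1.470; II ≈ 1.782; III ≈ 1.585; IV ≈ 1.488.
3:2 ≈ 1.500; option IV is nearest (Δ 0.012).

IV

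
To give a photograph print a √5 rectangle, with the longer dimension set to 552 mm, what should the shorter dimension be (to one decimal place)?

246.9 mm

root-5 ≈ 2.23607.
Shorter side = 552 ÷ 2.23607 ≈ 246.862 → 246.9 mm.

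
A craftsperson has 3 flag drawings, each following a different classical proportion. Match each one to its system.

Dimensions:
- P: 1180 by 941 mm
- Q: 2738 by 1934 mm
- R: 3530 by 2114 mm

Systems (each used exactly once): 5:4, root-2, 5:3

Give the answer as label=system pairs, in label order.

P=5:4, Q=root-2, R=5:3

Ratios: P ≈ 1.254; Q ≈ 1.416; R ≈ 1.670.
Targets: 5:4 ≈ 1.250; root-2 ≈ 1.414; 5:3 ≈ 1.667.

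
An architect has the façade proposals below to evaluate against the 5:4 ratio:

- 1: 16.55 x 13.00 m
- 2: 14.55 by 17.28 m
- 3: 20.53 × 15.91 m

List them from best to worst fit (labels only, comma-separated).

Ratios: 1 = 16.55 / 13.00 ≈ 1.273; 2 = 17.28 / 14.55 ≈ 1.188; 3 = 20.53 / 15.91 ≈ 1.290.
|Δ from 1.250|: 1 0.023; 2 0.062; 3 0.040.

1, 3, 2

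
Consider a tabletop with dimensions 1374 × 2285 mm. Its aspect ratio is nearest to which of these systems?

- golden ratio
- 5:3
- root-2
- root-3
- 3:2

5:3

2285/1374 ≈ 1.663. Nearest candidates are 5:3 (1.667, off by 0.004) and golden ratio (1.618, off by 0.045).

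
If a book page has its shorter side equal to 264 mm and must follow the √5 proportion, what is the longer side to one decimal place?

root-5 ≈ 2.23607.
Longer side = 264 × 2.23607 ≈ 590.322 → 590.3 mm.

590.3 mm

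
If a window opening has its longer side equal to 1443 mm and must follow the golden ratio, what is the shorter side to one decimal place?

891.8 mm

golden ratio ≈ 1.61803.
Shorter side = 1443 ÷ 1.61803 ≈ 891.825 → 891.8 mm.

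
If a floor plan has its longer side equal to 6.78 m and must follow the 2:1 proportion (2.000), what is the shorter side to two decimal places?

3.39 m

2:1 = 2.00000.
Shorter side = 6.78 ÷ 2.00000 ≈ 3.3900 → 3.39 m.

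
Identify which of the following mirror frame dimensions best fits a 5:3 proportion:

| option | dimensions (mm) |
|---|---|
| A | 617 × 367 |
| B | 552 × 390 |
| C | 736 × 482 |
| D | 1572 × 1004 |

A

Target 5:3 ≈ 1.667.
A: 1.681 (Δ0.014)  B: 1.415 (Δ0.252)  C: 1.527 (Δ0.140)  D: 1.566 (Δ0.101)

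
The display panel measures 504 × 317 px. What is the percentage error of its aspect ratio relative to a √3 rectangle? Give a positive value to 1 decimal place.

8.2%

Ratio = 504 / 317 ≈ 1.5899.
Ideal root-3 ≈ 1.7321. |1.5899 − 1.7321| / 1.7321 ≈ 8.21% → 8.2%.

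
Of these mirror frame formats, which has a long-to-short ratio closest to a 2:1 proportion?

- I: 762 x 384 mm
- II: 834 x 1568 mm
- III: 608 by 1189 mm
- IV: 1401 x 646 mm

Target 2:1 ≈ 2.000.
I: 1.984 (Δ0.016)  II: 1.880 (Δ0.120)  III: 1.956 (Δ0.044)  IV: 2.169 (Δ0.169)

I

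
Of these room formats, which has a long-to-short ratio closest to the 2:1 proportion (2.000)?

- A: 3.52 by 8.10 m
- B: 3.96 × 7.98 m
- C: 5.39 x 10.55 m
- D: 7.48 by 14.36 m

Target 2:1 ≈ 2.000.
A: 2.301 (Δ0.301)  B: 2.015 (Δ0.015)  C: 1.957 (Δ0.043)  D: 1.920 (Δ0.080)

B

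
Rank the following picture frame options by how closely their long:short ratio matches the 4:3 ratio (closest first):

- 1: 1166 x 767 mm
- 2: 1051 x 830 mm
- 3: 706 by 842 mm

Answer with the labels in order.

Ratios: 1 = 1166 / 767 ≈ 1.520; 2 = 1051 / 830 ≈ 1.266; 3 = 842 / 706 ≈ 1.193.
|Δ from 1.333|: 1 0.187; 2 0.067; 3 0.140.

2, 3, 1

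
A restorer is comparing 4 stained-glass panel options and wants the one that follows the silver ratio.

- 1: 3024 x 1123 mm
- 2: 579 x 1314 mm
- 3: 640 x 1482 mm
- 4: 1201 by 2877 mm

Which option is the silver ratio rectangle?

Ratios (long/short): 1 ≈ 2.693; 2 ≈ 2.269; 3 ≈ 2.316; 4 ≈ 2.396.
silver ratio ≈ 2.414; option 4 is nearest (Δ 0.018).

4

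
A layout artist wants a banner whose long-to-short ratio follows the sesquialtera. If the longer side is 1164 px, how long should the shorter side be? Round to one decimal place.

776.0 px

3:2 = 1.50000.
Shorter side = 1164 ÷ 1.50000 ≈ 776.000 → 776.0 px.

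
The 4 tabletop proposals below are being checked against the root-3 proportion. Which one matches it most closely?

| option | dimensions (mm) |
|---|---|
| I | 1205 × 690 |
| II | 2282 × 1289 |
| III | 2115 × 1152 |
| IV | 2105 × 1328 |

Ratios (long/short): I ≈ 1.746; II ≈ 1.770; III ≈ 1.836; IV ≈ 1.585.
root-3 ≈ 1.732; option I is nearest (Δ 0.014).

I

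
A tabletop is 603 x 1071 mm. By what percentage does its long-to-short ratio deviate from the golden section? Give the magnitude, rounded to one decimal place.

Ratio = 1071 / 603 ≈ 1.7761.
Ideal golden ratio ≈ 1.6180. |1.7761 − 1.6180| / 1.6180 ≈ 9.77% → 9.8%.

9.8%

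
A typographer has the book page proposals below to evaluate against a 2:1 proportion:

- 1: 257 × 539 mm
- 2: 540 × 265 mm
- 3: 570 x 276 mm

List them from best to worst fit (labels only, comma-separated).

2, 3, 1

1: 539/257 ≈ 2.097 → |2.097 − 2.000| = 0.097
2: 540/265 ≈ 2.038 → |2.038 − 2.000| = 0.038
3: 570/276 ≈ 2.065 → |2.065 − 2.000| = 0.065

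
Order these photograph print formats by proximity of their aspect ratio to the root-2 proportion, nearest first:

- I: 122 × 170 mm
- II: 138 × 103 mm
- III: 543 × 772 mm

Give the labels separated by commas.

III, I, II

Ratios: I = 170 / 122 ≈ 1.393; II = 138 / 103 ≈ 1.340; III = 772 / 543 ≈ 1.422.
|Δ from 1.414|: I 0.021; II 0.074; III 0.008.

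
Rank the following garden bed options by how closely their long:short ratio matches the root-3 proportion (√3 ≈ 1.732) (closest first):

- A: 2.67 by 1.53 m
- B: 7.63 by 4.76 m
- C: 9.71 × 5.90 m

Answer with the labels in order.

Ratios: A = 2.67 / 1.53 ≈ 1.745; B = 7.63 / 4.76 ≈ 1.603; C = 9.71 / 5.90 ≈ 1.646.
|Δ from 1.732|: A 0.013; B 0.129; C 0.086.

A, C, B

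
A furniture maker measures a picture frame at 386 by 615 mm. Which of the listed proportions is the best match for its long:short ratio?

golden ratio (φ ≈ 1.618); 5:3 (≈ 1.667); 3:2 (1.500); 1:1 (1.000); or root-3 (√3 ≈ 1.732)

615/386 ≈ 1.593. Nearest candidates are golden ratio (1.618, off by 0.025) and 5:3 (1.667, off by 0.074).

golden ratio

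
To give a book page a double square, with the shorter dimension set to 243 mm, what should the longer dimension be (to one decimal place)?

2:1 = 2.00000.
Longer side = 243 × 2.00000 ≈ 486.000 → 486.0 mm.

486.0 mm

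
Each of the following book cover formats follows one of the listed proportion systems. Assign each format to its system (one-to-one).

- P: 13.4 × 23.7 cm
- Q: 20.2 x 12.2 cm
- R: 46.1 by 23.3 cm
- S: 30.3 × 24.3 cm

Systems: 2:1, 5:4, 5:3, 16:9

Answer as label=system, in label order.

P=16:9, Q=5:3, R=2:1, S=5:4

P = 23.7/13.4 ≈ 1.769 → 16:9 (1.778)
Q = 20.2/12.2 ≈ 1.656 → 5:3 (1.667)
R = 46.1/23.3 ≈ 1.979 → 2:1 (2.000)
S = 30.3/24.3 ≈ 1.247 → 5:4 (1.250)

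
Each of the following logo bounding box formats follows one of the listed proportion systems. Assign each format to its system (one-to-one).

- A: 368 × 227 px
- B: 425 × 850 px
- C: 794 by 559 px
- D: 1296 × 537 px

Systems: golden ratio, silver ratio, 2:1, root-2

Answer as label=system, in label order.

A=golden ratio, B=2:1, C=root-2, D=silver ratio

A = 368/227 ≈ 1.621 → golden ratio (1.618)
B = 850/425 ≈ 2.000 → 2:1 (2.000)
C = 794/559 ≈ 1.420 → root-2 (1.414)
D = 1296/537 ≈ 2.413 → silver ratio (2.414)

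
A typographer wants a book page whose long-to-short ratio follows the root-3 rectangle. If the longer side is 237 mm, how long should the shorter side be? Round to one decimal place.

root-3 ≈ 1.73205.
Shorter side = 237 ÷ 1.73205 ≈ 136.832 → 136.8 mm.

136.8 mm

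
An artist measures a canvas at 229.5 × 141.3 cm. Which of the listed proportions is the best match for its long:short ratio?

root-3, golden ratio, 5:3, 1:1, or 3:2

229.5/141.3 ≈ 1.624. Nearest candidates are golden ratio (1.618, off by 0.006) and 5:3 (1.667, off by 0.043).

golden ratio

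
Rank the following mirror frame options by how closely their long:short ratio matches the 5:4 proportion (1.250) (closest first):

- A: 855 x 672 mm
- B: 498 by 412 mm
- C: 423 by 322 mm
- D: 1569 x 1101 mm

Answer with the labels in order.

Ratios: A = 855 / 672 ≈ 1.272; B = 498 / 412 ≈ 1.209; C = 423 / 322 ≈ 1.314; D = 1569 / 1101 ≈ 1.425.
|Δ from 1.250|: A 0.022; B 0.041; C 0.064; D 0.175.

A, B, C, D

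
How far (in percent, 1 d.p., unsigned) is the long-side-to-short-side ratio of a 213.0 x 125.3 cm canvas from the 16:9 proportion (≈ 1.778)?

Ratio = 213.0 / 125.3 ≈ 1.6999.
Ideal 16:9 ≈ 1.7778. |1.6999 − 1.7778| / 1.7778 ≈ 4.38% → 4.4%.

4.4%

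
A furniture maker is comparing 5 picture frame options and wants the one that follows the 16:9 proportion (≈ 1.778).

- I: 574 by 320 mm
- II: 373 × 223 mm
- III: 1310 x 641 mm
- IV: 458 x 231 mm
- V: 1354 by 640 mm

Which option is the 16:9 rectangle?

I

Target 16:9 ≈ 1.778.
I: 1.794 (Δ0.016)  II: 1.673 (Δ0.105)  III: 2.044 (Δ0.266)  IV: 1.983 (Δ0.205)  V: 2.116 (Δ0.338)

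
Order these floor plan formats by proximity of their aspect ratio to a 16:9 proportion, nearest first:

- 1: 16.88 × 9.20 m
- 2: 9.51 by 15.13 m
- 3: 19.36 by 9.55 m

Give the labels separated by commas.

1: 16.88/9.20 ≈ 1.835 → |1.835 − 1.778| = 0.057
2: 15.13/9.51 ≈ 1.591 → |1.591 − 1.778| = 0.187
3: 19.36/9.55 ≈ 2.027 → |2.027 − 1.778| = 0.249

1, 2, 3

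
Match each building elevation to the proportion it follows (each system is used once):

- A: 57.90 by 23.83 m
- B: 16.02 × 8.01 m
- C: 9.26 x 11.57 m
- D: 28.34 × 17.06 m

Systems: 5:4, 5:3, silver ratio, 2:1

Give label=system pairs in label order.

A = 57.90/23.83 ≈ 2.430 → silver ratio (2.414)
B = 16.02/8.01 ≈ 2.000 → 2:1 (2.000)
C = 11.57/9.26 ≈ 1.249 → 5:4 (1.250)
D = 28.34/17.06 ≈ 1.661 → 5:3 (1.667)

A=silver ratio, B=2:1, C=5:4, D=5:3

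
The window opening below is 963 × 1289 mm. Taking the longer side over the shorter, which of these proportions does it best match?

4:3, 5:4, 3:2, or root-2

4:3

Ratio = 1289 / 963 ≈ 1.339.
Distances: 4:3 1.333 (Δ 0.006); 5:4 1.250 (Δ 0.089); 3:2 1.500 (Δ 0.161); root-2 1.414 (Δ 0.075).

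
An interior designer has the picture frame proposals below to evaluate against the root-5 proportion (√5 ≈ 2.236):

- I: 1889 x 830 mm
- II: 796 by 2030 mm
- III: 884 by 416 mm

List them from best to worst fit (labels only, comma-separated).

I, III, II

Ratios: I = 1889 / 830 ≈ 2.276; II = 2030 / 796 ≈ 2.550; III = 884 / 416 ≈ 2.125.
|Δ from 2.236|: I 0.040; II 0.314; III 0.111.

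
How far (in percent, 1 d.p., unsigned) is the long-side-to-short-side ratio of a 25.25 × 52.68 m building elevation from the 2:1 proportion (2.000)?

Ratio = 52.68 / 25.25 ≈ 2.0863.
Ideal 2:1 = 2.0000. |2.0863 − 2.0000| / 2.0000 ≈ 4.32% → 4.3%.

4.3%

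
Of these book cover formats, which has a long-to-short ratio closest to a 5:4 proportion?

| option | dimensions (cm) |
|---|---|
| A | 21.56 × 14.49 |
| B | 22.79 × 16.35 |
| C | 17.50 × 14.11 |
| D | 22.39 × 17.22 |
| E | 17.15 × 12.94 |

Target 5:4 ≈ 1.250.
A: 1.488 (Δ0.238)  B: 1.394 (Δ0.144)  C: 1.240 (Δ0.010)  D: 1.300 (Δ0.050)  E: 1.325 (Δ0.075)

C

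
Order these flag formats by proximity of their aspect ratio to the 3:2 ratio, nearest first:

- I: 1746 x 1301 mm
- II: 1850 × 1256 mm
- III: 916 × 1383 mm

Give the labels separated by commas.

Ratios: I = 1746 / 1301 ≈ 1.342; II = 1850 / 1256 ≈ 1.473; III = 1383 / 916 ≈ 1.510.
|Δ from 1.500|: I 0.158; II 0.027; III 0.010.

III, II, I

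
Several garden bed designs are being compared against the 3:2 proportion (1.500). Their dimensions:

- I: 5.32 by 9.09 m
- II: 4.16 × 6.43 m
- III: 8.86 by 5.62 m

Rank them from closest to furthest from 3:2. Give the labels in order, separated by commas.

II, III, I

I: 9.09/5.32 ≈ 1.709 → |1.709 − 1.500| = 0.209
II: 6.43/4.16 ≈ 1.546 → |1.546 − 1.500| = 0.046
III: 8.86/5.62 ≈ 1.577 → |1.577 − 1.500| = 0.077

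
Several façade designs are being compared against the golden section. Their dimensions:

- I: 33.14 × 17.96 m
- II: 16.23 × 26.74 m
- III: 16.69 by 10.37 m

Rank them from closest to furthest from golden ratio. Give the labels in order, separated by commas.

Ratios: I = 33.14 / 17.96 ≈ 1.845; II = 26.74 / 16.23 ≈ 1.648; III = 16.69 / 10.37 ≈ 1.609.
|Δ from 1.618|: I 0.227; II 0.030; III 0.009.

III, II, I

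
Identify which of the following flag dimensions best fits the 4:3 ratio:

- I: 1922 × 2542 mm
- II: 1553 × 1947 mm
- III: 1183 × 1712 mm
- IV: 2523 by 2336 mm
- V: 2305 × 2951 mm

Ratios (long/short): I ≈ 1.323; II ≈ 1.254; III ≈ 1.447; IV ≈ 1.080; V ≈ 1.280.
4:3 ≈ 1.333; option I is nearest (Δ 0.010).

I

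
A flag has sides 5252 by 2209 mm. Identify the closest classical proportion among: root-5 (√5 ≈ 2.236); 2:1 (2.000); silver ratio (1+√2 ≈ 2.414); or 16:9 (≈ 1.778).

Ratio = 5252 / 2209 ≈ 2.378.
Distances: root-5 2.236 (Δ 0.142); 2:1 2.000 (Δ 0.378); silver ratio 2.414 (Δ 0.036); 16:9 1.778 (Δ 0.600).

silver ratio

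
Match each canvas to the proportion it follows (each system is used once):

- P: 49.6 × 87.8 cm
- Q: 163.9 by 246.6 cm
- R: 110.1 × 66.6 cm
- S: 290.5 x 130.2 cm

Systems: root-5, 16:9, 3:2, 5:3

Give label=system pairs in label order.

Ratios: P ≈ 1.770; Q ≈ 1.505; R ≈ 1.653; S ≈ 2.231.
Targets: root-5 ≈ 2.236; 16:9 ≈ 1.778; 3:2 ≈ 1.500; 5:3 ≈ 1.667.

P=16:9, Q=3:2, R=5:3, S=root-5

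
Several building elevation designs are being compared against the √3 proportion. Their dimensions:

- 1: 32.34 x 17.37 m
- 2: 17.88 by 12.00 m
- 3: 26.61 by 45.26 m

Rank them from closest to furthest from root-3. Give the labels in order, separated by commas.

3, 1, 2

Ratios: 1 = 32.34 / 17.37 ≈ 1.862; 2 = 17.88 / 12.00 ≈ 1.490; 3 = 45.26 / 26.61 ≈ 1.701.
|Δ from 1.732|: 1 0.130; 2 0.242; 3 0.031.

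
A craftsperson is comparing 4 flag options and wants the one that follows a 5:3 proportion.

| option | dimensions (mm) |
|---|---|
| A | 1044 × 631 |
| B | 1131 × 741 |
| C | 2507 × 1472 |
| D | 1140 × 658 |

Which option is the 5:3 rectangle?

Ratios (long/short): A ≈ 1.655; B ≈ 1.526; C ≈ 1.703; D ≈ 1.733.
5:3 ≈ 1.667; option A is nearest (Δ 0.012).

A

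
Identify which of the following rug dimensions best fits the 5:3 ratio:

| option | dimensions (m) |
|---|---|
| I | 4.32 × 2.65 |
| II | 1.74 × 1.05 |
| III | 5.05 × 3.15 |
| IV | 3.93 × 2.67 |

Target 5:3 ≈ 1.667.
I: 1.630 (Δ0.037)  II: 1.657 (Δ0.010)  III: 1.603 (Δ0.064)  IV: 1.472 (Δ0.195)

II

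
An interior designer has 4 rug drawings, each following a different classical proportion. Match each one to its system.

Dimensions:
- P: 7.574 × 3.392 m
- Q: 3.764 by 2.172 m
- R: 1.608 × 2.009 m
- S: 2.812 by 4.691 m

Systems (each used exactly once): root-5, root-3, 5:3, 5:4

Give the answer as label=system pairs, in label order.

P=root-5, Q=root-3, R=5:4, S=5:3

P = 7.574/3.392 ≈ 2.233 → root-5 (2.236)
Q = 3.764/2.172 ≈ 1.733 → root-3 (1.732)
R = 2.009/1.608 ≈ 1.249 → 5:4 (1.250)
S = 4.691/2.812 ≈ 1.668 → 5:3 (1.667)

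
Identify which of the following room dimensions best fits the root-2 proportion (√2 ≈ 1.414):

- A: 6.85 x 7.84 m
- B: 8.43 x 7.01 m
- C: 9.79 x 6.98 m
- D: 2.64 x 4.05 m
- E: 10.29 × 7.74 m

Target root-2 ≈ 1.414.
A: 1.145 (Δ0.269)  B: 1.203 (Δ0.211)  C: 1.403 (Δ0.011)  D: 1.534 (Δ0.120)  E: 1.329 (Δ0.085)

C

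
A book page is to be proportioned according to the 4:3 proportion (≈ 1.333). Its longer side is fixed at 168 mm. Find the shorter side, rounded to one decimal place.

4:3 ≈ 1.33333.
Shorter side = 168 ÷ 1.33333 ≈ 126.000 → 126.0 mm.

126.0 mm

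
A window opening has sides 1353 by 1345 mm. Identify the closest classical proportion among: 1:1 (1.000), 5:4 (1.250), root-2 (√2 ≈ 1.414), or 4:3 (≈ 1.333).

Ratio = 1353 / 1345 ≈ 1.006.
Distances: 1:1 1.000 (Δ 0.006); 5:4 1.250 (Δ 0.244); root-2 1.414 (Δ 0.408); 4:3 1.333 (Δ 0.327).

1:1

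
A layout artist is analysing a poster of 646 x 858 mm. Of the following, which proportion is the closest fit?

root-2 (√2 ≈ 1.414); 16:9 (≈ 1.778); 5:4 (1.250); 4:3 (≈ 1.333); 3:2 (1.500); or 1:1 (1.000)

Ratio = 858 / 646 ≈ 1.328.
Distances: root-2 1.414 (Δ 0.086); 16:9 1.778 (Δ 0.450); 5:4 1.250 (Δ 0.078); 4:3 1.333 (Δ 0.005); 3:2 1.500 (Δ 0.172); 1:1 1.000 (Δ 0.328).

4:3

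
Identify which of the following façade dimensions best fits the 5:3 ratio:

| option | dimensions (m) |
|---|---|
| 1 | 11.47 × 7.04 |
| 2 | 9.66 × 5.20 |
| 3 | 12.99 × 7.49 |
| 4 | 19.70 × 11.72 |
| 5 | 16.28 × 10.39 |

4

Ratios (long/short): 1 ≈ 1.629; 2 ≈ 1.858; 3 ≈ 1.734; 4 ≈ 1.681; 5 ≈ 1.567.
5:3 ≈ 1.667; option 4 is nearest (Δ 0.014).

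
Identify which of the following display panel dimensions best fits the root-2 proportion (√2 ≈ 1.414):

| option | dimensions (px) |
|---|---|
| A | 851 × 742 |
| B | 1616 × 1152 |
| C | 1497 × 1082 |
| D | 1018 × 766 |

B

Ratios (long/short): A ≈ 1.147; B ≈ 1.403; C ≈ 1.384; D ≈ 1.329.
root-2 ≈ 1.414; option B is nearest (Δ 0.011).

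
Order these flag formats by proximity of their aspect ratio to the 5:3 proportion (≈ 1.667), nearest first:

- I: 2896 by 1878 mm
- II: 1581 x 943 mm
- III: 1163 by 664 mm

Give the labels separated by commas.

I: 2896/1878 ≈ 1.542 → |1.542 − 1.667| = 0.125
II: 1581/943 ≈ 1.677 → |1.677 − 1.667| = 0.010
III: 1163/664 ≈ 1.752 → |1.752 − 1.667| = 0.085

II, III, I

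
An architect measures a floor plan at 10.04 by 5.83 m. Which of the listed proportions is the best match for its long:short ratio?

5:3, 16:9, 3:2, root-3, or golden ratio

Ratio = 10.04 / 5.83 ≈ 1.722.
Distances: 5:3 1.667 (Δ 0.055); 16:9 1.778 (Δ 0.056); 3:2 1.500 (Δ 0.222); root-3 1.732 (Δ 0.010); golden ratio 1.618 (Δ 0.104).

root-3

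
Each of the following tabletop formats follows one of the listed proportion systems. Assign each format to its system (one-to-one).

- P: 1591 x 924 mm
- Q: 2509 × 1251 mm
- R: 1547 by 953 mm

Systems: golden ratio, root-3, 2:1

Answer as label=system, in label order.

P = 1591/924 ≈ 1.722 → root-3 (1.732)
Q = 2509/1251 ≈ 2.006 → 2:1 (2.000)
R = 1547/953 ≈ 1.623 → golden ratio (1.618)

P=root-3, Q=2:1, R=golden ratio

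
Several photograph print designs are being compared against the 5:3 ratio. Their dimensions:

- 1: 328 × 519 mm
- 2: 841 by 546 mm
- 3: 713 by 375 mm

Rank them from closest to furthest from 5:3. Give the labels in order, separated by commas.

1: 519/328 ≈ 1.582 → |1.582 − 1.667| = 0.085
2: 841/546 ≈ 1.540 → |1.540 − 1.667| = 0.127
3: 713/375 ≈ 1.901 → |1.901 − 1.667| = 0.234

1, 2, 3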